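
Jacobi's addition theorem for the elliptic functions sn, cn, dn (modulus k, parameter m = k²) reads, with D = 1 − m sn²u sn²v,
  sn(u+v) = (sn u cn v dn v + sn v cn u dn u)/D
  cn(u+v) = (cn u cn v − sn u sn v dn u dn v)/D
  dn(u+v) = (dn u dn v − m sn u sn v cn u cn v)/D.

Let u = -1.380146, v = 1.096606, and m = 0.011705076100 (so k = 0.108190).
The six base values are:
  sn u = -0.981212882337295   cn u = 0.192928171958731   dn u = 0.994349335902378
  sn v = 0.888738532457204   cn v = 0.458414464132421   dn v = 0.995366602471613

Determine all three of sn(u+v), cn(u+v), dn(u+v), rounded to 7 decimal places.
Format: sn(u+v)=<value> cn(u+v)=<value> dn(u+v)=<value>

sn(u+v)=-0.2797140 cn(u+v)=0.9600834 dn(u+v)=0.9995420

m = k² = 0.0117050761
D = 1 − m·sn²u·sn²v = 0.9910987962047865
sn(u+v) = (sn u·cn v·dn v + sn v·cn u·dn u)/D = -0.2772242430673323/0.9910987962047865 = -0.2797140346945297
cn(u+v) = (cn u·cn v − sn u·sn v·dn u·dn v)/D = 0.9515374626856904/0.9910987962047865 = 0.9600833603364384
dn(u+v) = (dn u·dn v − m·sn u·sn v·cn u·cn v)/D = 0.9906448659012925/0.9910987962047865 = 0.9995419928818073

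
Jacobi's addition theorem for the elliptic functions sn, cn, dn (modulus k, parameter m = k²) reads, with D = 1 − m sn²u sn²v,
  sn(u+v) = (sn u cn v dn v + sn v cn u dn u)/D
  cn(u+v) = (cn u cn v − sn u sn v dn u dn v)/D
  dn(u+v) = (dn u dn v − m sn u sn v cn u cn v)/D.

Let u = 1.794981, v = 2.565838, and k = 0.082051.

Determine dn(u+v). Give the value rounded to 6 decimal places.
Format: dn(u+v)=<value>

sn u = 0.9757234540837352, cn u = -0.2190062582459803, dn u = 0.9967901197784734
sn v = 0.5487402828445366, cn v = -0.8359928839312557, dn v = 0.9989858744672844
m = k² = 0.006732366601
D = 1 − m·sn²u·sn²v = 0.9980700105659181
dn(u+v) = (dn u·dn v − m·sn u·sn v·cn u·cn v)/D = 0.9951192851572982/0.9980700105659181 = 0.9970435687102282

dn(u+v)=0.997044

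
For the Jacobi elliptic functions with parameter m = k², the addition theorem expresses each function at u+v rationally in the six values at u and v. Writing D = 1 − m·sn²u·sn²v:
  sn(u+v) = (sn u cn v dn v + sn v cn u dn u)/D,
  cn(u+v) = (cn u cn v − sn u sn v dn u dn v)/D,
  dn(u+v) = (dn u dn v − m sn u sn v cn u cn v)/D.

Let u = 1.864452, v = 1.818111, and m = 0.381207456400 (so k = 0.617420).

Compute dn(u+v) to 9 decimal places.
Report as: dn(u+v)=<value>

dn(u+v)=0.995567510

sn u = 0.9969194840780778, cn u = -0.0784317682160691, dn u = 0.7881228060270608
sn v = 0.9991174124609921, cn v = -0.04200471541686533, dn v = 0.7870610805750337
m = k² = 0.3812074564
D = 1 − m·sn²u·sn²v = 0.6218060208026994
dn(u+v) = (dn u·dn v − m·sn u·sn v·cn u·cn v)/D = 0.6190498716136663/0.6218060208026994 = 0.9955675096463764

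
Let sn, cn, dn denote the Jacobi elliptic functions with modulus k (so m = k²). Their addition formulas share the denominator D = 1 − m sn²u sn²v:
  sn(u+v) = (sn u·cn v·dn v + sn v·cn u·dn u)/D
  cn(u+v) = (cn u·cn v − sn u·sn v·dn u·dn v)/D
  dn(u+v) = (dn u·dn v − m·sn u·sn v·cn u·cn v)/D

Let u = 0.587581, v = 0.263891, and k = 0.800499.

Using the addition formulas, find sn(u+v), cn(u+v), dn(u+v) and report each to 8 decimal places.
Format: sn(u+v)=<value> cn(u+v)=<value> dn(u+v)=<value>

sn(u+v)=0.71391800 cn(u+v)=0.70022931 dn(u+v)=0.82060858

sn u = 0.5375465482228911, cn u = 0.8432340769286159, dn u = 0.9026833325050347
sn v = 0.2589737584007909, cn v = 0.9658843577052942, dn v = 0.9782756747748665
m = k² = 0.640798649001
D = 1 − m·sn²u·sn²v = 0.9875816109494481
sn(u+v) = (sn u·cn v·dn v + sn v·cn u·dn u)/D = 0.7050522856815807/0.9875816109494481 = 0.7139179971200078
cn(u+v) = (cn u·cn v − sn u·sn v·dn u·dn v)/D = 0.6915335948026572/0.9875816109494481 = 0.70022931485918
dn(u+v) = (dn u·dn v − m·sn u·sn v·cn u·cn v)/D = 0.8104179455912034/0.9875816109494481 = 0.8206085822234763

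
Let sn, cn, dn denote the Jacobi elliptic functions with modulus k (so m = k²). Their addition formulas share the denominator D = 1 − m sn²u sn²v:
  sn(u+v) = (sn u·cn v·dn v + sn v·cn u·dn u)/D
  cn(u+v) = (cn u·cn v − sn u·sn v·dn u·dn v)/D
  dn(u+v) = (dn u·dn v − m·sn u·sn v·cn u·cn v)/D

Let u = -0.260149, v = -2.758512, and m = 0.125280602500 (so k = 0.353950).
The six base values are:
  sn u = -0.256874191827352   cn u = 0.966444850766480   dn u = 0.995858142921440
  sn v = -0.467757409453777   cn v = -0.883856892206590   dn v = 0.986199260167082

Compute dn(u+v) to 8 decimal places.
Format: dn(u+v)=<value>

m = k² = 0.1252806025
D = 1 − m·sn²u·sn²v = 0.9981913017005185
dn(u+v) = (dn u·dn v − m·sn u·sn v·cn u·cn v)/D = 0.994972877309684/0.9981913017005185 = 0.9967757439026451

dn(u+v)=0.99677574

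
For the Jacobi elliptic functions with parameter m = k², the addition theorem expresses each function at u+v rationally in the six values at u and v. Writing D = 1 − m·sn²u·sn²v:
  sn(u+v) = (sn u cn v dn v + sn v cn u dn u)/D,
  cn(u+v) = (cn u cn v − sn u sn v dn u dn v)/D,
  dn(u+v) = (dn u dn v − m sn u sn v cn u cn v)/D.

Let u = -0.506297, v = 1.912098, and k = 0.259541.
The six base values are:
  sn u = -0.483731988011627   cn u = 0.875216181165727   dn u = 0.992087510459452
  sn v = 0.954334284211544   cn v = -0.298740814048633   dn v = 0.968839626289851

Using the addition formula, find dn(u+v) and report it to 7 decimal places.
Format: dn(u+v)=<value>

m = k² = 0.067361530681
D = 1 − m·sn²u·sn²v = 0.9856443581906625
dn(u+v) = (dn u·dn v − m·sn u·sn v·cn u·cn v)/D = 0.9530430070753719/0.9856443581906625 = 0.9669238190789865

dn(u+v)=0.9669238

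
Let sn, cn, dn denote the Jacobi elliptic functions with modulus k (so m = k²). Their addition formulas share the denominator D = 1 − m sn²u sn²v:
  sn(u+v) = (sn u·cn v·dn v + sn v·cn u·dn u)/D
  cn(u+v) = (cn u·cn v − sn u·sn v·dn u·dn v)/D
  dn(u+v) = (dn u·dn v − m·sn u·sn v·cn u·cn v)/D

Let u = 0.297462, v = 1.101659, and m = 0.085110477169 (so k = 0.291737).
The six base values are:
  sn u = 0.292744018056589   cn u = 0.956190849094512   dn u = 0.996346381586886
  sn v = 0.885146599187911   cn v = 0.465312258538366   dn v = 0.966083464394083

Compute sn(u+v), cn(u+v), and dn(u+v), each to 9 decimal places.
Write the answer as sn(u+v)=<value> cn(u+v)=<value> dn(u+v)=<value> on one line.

m = k² = 0.085110477169
D = 1 − m·sn²u·sn²v = 0.9942853518716345
sn(u+v) = (sn u·cn v·dn v + sn v·cn u·dn u)/D = 0.9748741271913052/0.9942853518716345 = 0.9804772094411431
cn(u+v) = (cn u·cn v − sn u·sn v·dn u·dn v)/D = 0.1955090716040842/0.9942853518716345 = 0.1966327586301655
dn(u+v) = (dn u·dn v − m·sn u·sn v·cn u·cn v)/D = 0.9527413619519795/0.9942853518716345 = 0.9582172362878997

sn(u+v)=0.980477209 cn(u+v)=0.196632759 dn(u+v)=0.958217236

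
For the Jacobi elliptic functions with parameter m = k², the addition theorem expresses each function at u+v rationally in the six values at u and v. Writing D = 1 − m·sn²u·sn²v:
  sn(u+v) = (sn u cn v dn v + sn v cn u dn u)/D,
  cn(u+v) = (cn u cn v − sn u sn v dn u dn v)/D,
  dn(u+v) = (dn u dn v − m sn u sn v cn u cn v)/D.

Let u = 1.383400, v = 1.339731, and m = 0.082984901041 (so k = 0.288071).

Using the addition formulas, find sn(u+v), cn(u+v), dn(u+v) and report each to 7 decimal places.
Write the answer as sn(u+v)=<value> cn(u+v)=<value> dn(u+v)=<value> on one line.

sn(u+v)=0.4665149 cn(u+v)=-0.8845134 dn(u+v)=0.9909286

sn u = 0.9775386929319245, cn u = 0.2107560291449444, dn u = 0.9595317248059128
sn v = 0.9678478345416026, cn v = 0.2515364171906936, dn v = 0.9603466045551679
m = k² = 0.082984901041
D = 1 − m·sn²u·sn²v = 0.9257184154911825
sn(u+v) = (sn u·cn v·dn v + sn v·cn u·dn u)/D = 0.4318613997776342/0.9257184154911825 = 0.4665148629980427
cn(u+v) = (cn u·cn v − sn u·sn v·dn u·dn v)/D = -0.8188103053587003/0.9257184154911825 = -0.8845133591992364
dn(u+v) = (dn u·dn v − m·sn u·sn v·cn u·cn v)/D = 0.917320852539898/0.9257184154911825 = 0.9909285990094204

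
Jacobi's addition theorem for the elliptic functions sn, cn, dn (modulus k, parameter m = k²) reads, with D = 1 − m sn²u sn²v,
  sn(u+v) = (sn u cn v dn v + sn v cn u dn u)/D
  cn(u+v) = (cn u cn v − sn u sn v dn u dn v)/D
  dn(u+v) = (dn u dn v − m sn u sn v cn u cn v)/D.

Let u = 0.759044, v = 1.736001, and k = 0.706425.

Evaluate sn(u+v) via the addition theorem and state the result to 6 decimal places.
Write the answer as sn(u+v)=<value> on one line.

sn(u+v)=0.891882

sn u = 0.6645553488931083, cn u = 0.7472390435848217, dn u = 0.8829545317794178
sn v = 0.9965501235994698, cn v = 0.08299307895169056, dn v = 0.7102119451236593
m = k² = 0.499036280625
D = 1 − m·sn²u·sn²v = 0.7811267276240747
sn(u+v) = (sn u·cn v·dn v + sn v·cn u·dn u)/D = 0.6966726175959798/0.7811267276240747 = 0.8918816793211315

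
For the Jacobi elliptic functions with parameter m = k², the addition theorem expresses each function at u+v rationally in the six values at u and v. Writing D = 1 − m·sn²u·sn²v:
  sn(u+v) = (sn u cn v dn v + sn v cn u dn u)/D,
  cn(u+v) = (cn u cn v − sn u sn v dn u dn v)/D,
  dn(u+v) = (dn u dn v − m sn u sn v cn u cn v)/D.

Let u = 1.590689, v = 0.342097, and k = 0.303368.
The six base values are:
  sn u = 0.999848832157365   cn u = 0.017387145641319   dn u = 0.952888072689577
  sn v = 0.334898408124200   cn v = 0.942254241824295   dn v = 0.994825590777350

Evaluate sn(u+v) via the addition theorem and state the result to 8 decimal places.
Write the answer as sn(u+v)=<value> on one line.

sn(u+v)=0.95261550

m = k² = 0.092032143424
D = 1 − m·sn²u·sn²v = 0.9896810765518526
sn(u+v) = (sn u·cn v·dn v + sn v·cn u·dn u)/D = 0.9427855293445035/0.9896810765518526 = 0.9526154957203608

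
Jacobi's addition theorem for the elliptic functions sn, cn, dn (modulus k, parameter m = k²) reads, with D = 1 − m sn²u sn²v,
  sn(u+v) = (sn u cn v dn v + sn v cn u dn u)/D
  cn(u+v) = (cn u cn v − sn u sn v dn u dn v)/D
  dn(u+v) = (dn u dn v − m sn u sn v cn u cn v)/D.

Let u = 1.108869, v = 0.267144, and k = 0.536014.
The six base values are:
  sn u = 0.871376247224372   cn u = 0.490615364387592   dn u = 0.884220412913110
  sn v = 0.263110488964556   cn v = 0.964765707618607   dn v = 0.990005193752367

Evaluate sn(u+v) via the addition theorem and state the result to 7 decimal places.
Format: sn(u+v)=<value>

m = k² = 0.287311008196
D = 1 − m·sn²u·sn²v = 0.9848978067170564
sn(u+v) = (sn u·cn v·dn v + sn v·cn u·dn u)/D = 0.9464120678231656/0.9848978067170564 = 0.9609241297610616

sn(u+v)=0.9609241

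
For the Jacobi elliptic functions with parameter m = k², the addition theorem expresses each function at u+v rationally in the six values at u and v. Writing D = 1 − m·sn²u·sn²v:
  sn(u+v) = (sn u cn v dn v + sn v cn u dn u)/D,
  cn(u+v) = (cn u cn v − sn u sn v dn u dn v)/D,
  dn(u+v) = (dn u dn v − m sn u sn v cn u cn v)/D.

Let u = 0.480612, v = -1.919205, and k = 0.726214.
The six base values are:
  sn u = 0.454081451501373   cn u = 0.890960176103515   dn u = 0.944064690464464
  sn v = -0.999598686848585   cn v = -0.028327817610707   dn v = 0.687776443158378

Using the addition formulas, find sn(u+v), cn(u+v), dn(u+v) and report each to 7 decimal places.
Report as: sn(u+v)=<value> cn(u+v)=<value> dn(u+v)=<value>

m = k² = 0.527386773796
D = 1 − m·sn²u·sn²v = 0.8913454013458727
sn(u+v) = (sn u·cn v·dn v + sn v·cn u·dn u)/D = -0.8496334510252884/0.8913454013458727 = -0.9532033819239972
cn(u+v) = (cn u·cn v − sn u·sn v·dn u·dn v)/D = 0.2694802838786052/0.8913454013458727 = 0.3023298078070608
dn(u+v) = (dn u·dn v − m·sn u·sn v·cn u·cn v)/D = 0.6432637420313479/0.8913454013458727 = 0.7216772993500186

sn(u+v)=-0.9532034 cn(u+v)=0.3023298 dn(u+v)=0.7216773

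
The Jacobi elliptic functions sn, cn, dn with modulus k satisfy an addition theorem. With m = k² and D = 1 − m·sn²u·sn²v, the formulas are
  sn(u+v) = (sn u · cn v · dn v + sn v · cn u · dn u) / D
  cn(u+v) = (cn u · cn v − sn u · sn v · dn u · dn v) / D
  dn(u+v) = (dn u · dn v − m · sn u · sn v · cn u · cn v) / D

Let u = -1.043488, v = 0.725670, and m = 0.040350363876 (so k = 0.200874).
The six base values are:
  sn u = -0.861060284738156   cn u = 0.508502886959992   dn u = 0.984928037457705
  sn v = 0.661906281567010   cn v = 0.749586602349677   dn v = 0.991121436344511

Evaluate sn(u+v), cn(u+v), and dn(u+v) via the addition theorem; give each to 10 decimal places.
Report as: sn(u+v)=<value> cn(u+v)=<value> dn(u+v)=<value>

sn(u+v)=-0.3122936378 cn(u+v)=0.9499856229 dn(u+v)=0.9980304290

m = k² = 0.040350363876
D = 1 − m·sn²u·sn²v = 0.9868928708841311
sn(u+v) = (sn u·cn v·dn v + sn v·cn u·dn u)/D = -0.3082003647544755/0.9868928708841311 = -0.3122936377870143
cn(u+v) = (cn u·cn v − sn u·sn v·dn u·dn v)/D = 0.9375340387245311/0.9868928708841311 = 0.9499856229426596
dn(u+v) = (dn u·dn v − m·sn u·sn v·cn u·cn v)/D = 0.9849491153517423/0.9868928708841311 = 0.998030429046825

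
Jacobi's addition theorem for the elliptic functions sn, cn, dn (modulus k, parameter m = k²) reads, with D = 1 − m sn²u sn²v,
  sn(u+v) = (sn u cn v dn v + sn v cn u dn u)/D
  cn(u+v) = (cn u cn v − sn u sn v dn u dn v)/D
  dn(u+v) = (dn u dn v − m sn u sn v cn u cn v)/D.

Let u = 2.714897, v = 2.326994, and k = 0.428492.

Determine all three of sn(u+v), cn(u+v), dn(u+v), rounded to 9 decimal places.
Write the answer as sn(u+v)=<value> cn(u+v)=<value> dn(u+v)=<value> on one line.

sn(u+v)=-0.996872176 cn(u+v)=0.079030779 dn(u+v)=0.904179949

sn u = 0.5498738616893914, cn u = -0.8352477095034718, dn u = 0.9718460994498904
sn v = 0.814854601564325, cn v = -0.5796654020290025, dn v = 0.9370636145020945
m = k² = 0.183605394064
D = 1 − m·sn²u·sn²v = 0.9631385994123548
sn(u+v) = (sn u·cn v·dn v + sn v·cn u·dn u)/D = -0.9601260717003634/0.9631385994123548 = -0.9968721763266165
cn(u+v) = (cn u·cn v − sn u·sn v·dn u·dn v)/D = 0.07611759401886706/0.9631385994123548 = 0.07903077923084914
dn(u+v) = (dn u·dn v − m·sn u·sn v·cn u·cn v)/D = 0.8708506097474235/0.9631385994123548 = 0.9041799490527745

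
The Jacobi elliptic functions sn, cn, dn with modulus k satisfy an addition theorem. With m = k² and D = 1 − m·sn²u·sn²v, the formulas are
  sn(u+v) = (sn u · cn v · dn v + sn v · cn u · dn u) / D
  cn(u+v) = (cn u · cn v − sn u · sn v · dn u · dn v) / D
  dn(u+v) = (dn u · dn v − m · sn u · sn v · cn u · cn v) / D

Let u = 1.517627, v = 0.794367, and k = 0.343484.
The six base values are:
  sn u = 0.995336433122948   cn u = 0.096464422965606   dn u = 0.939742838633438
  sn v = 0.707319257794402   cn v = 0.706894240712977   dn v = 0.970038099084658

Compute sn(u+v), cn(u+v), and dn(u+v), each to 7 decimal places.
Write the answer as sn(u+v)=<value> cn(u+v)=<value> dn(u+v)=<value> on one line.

m = k² = 0.117981258256
D = 1 − m·sn²u·sn²v = 0.9415231741280516
sn(u+v) = (sn u·cn v·dn v + sn v·cn u·dn u)/D = 0.74663619980426/0.9415231741280516 = 0.7930088396344814
cn(u+v) = (cn u·cn v − sn u·sn v·dn u·dn v)/D = -0.5735854535829989/0.9415231741280516 = -0.6092101281672633
dn(u+v) = (dn u·dn v − m·sn u·sn v·cn u·cn v)/D = 0.9059223988536449/0.9415231741280516 = 0.9621881051336026

sn(u+v)=0.7930088 cn(u+v)=-0.6092101 dn(u+v)=0.9621881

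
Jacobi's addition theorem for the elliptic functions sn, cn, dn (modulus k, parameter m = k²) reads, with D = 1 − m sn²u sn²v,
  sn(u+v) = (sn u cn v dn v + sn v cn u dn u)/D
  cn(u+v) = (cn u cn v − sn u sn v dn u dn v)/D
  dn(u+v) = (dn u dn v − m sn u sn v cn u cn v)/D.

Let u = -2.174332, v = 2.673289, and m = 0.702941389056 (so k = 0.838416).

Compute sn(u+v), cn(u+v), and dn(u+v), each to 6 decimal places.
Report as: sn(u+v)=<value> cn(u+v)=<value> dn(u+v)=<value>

sn(u+v)=0.466392 cn(u+v)=0.884578 dn(u+v)=0.920378

sn u = -0.998668001705231, cn u = -0.05159672828853412, dn u = 0.5467449105705517
sn v = 0.9438376136605933, cn v = -0.3304096836345399, dn v = 0.6113911312402477
m = k² = 0.702941389056
D = 1 − m·sn²u·sn²v = 0.3754662013624849
sn(u+v) = (sn u·cn v·dn v + sn v·cn u·dn u)/D = 0.1751145801600043/0.3754662013624849 = 0.4663923930424409
cn(u+v) = (cn u·cn v − sn u·sn v·dn u·dn v)/D = 0.3321291197425475/0.3754662013624849 = 0.8845779421352001
dn(u+v) = (dn u·dn v − m·sn u·sn v·cn u·cn v)/D = 0.3455706714974485/0.3754662013624849 = 0.9203775739159689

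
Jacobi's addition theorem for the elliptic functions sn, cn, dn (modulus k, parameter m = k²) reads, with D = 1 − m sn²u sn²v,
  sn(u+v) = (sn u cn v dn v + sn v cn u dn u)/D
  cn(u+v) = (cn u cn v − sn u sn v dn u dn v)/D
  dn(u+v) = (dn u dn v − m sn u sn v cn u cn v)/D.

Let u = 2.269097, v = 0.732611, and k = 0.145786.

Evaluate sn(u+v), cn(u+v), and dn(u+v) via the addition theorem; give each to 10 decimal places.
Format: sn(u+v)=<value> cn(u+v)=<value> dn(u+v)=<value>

sn(u+v)=0.1561248152 cn(u+v)=-0.9877373346 dn(u+v)=0.9997409392

sn u = 0.7753475183176345, cn u = -0.6315348175981159, dn u = 0.9935910280296421
sn v = 0.6678829513625296, cn v = 0.7442663255040342, dn v = 0.995248449233673
m = k² = 0.021253557796
D = 1 − m·sn²u·sn²v = 0.9943006522320049
sn(u+v) = (sn u·cn v·dn v + sn v·cn u·dn u)/D = 0.1552350055698632/0.9943006522320049 = 0.1561248151868269
cn(u+v) = (cn u·cn v − sn u·sn v·dn u·dn v)/D = -0.9821078759865002/0.9943006522320049 = -0.9877373345595878
dn(u+v) = (dn u·dn v − m·sn u·sn v·cn u·cn v)/D = 0.994043067865158/0.9943006522320049 = 0.9997409391553061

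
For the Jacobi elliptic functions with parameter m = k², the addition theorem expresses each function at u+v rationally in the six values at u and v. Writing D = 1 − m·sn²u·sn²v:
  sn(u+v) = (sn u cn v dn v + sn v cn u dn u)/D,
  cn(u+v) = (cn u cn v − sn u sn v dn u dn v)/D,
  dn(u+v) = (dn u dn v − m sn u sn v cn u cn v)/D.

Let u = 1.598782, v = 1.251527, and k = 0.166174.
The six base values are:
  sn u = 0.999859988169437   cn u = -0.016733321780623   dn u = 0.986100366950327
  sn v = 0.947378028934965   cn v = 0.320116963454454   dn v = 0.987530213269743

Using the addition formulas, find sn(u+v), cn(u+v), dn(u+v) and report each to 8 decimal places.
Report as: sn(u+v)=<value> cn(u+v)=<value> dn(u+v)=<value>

sn(u+v)=0.30808187 cn(u+v)=-0.95135985 dn(u+v)=0.99868867

m = k² = 0.027613798276
D = 1 − m·sn²u·sn²v = 0.9752228617629586
sn(u+v) = (sn u·cn v·dn v + sn v·cn u·dn u)/D = 0.3004484783655534/0.9752228617629586 = 0.3080818653311899
cn(u+v) = (cn u·cn v − sn u·sn v·dn u·dn v)/D = -0.9277878755151731/0.9752228617629586 = -0.9513598500326018
dn(u+v) = (dn u·dn v − m·sn u·sn v·cn u·cn v)/D = 0.9739440190234665/0.9752228617629586 = 0.9986886661606965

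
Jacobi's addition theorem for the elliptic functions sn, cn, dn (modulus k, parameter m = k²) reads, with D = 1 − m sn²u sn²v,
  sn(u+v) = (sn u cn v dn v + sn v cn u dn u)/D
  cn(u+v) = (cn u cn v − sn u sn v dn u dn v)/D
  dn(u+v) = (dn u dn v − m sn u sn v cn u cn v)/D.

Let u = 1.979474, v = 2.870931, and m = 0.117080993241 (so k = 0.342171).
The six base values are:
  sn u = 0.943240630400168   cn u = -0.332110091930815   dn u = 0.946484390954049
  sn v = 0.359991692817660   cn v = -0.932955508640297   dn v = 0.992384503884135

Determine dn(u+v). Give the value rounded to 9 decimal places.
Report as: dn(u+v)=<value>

dn(u+v)=0.939642996

m = k² = 0.117080993241
D = 1 − m·sn²u·sn²v = 0.9865005412558887
dn(u+v) = (dn u·dn v − m·sn u·sn v·cn u·cn v)/D = 0.9269583240947753/0.9865005412558887 = 0.9396429959528338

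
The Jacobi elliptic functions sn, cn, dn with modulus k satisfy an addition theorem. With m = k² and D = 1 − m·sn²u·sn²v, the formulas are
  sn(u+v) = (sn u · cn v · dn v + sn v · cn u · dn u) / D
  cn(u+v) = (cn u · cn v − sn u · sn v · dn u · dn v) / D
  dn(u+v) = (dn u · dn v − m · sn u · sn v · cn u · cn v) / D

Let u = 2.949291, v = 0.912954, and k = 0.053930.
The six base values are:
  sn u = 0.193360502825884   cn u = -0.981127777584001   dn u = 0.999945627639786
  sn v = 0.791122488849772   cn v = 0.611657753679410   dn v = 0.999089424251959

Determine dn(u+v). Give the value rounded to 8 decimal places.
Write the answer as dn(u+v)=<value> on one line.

m = k² = 0.0029084449
D = 1 − m·sn²u·sn²v = 0.999931941270989
dn(u+v) = (dn u·dn v − m·sn u·sn v·cn u·cn v)/D = 0.9993020984098327/0.999931941270989 = 0.9993701142696216

dn(u+v)=0.99937011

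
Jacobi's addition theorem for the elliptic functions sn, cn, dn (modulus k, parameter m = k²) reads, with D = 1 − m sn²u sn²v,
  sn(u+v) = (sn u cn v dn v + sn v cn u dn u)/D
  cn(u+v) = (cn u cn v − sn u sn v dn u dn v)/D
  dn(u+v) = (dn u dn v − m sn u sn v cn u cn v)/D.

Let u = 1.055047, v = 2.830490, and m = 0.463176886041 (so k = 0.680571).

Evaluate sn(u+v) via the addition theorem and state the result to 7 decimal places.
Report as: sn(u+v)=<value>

sn(u+v)=-0.2341732

sn u = 0.8321426466243146, cn u = 0.5545616428036482, dn u = 0.8241771000834498
sn v = 0.7040164386310539, cn v = -0.7101836763382044, dn v = 0.8777422194581216
m = k² = 0.463176886041
D = 1 − m·sn²u·sn²v = 0.8410326120897855
sn(u+v) = (sn u·cn v·dn v + sn v·cn u·dn u)/D = -0.1969472932311708/0.8410326120897855 = -0.2341731942377348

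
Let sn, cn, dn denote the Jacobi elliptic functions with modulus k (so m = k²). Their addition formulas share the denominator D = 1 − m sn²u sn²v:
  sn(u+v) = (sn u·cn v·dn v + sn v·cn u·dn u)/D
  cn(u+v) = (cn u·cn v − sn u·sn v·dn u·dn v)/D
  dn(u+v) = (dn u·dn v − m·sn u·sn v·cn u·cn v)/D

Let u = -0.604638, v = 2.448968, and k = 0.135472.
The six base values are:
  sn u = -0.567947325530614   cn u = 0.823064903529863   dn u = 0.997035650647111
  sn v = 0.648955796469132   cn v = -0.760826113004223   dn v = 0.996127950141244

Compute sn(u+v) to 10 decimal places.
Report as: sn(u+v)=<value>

m = k² = 0.018352662784
D = 1 − m·sn²u·sn²v = 0.9975068670745814
sn(u+v) = (sn u·cn v·dn v + sn v·cn u·dn u)/D = 0.9629853918516435/0.9975068670745814 = 0.965392243038707

sn(u+v)=0.9653922430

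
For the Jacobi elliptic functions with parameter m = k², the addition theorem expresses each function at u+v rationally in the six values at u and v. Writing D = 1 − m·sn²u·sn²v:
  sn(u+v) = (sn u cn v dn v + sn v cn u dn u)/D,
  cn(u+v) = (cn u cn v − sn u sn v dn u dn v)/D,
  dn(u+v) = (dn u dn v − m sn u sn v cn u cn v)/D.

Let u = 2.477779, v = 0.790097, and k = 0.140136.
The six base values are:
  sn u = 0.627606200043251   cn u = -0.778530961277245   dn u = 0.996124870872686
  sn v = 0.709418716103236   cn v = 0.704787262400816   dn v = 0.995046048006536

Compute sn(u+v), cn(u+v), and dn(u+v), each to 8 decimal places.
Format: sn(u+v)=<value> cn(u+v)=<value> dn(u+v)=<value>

sn(u+v)=-0.11045661 cn(u+v)=-0.99388095 dn(u+v)=0.99988019

m = k² = 0.019638098496
D = 1 − m·sn²u·sn²v = 0.996107046928599
sn(u+v) = (sn u·cn v·dn v + sn v·cn u·dn u)/D = -0.1100266043143998/0.996107046928599 = -0.1104566067007119
cn(u+v) = (cn u·cn v − sn u·sn v·dn u·dn v)/D = -0.9900118157294168/0.996107046928599 = -0.9938809476170495
dn(u+v) = (dn u·dn v − m·sn u·sn v·cn u·cn v)/D = 0.9959877072506069/0.996107046928599 = 0.9998801939225708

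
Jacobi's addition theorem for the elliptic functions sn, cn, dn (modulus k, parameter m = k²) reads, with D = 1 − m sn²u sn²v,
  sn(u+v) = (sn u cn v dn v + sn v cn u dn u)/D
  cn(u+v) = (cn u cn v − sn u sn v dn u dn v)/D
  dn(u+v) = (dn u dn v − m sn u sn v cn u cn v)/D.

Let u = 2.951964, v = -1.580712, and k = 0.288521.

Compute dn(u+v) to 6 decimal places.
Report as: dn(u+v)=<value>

dn(u+v)=0.959618

sn u = 0.255169845064955, cn u = -0.9668962458141653, dn u = 0.9972862286709981
sn v = -0.9997271179899451, cn v = 0.02335999904791113, dn v = 0.9574972888425681
m = k² = 0.083244367441
D = 1 − m·sn²u·sn²v = 0.9945827796314023
dn(u+v) = (dn u·dn v − m·sn u·sn v·cn u·cn v)/D = 0.9544192168607392/0.9945827796314023 = 0.9596176772882113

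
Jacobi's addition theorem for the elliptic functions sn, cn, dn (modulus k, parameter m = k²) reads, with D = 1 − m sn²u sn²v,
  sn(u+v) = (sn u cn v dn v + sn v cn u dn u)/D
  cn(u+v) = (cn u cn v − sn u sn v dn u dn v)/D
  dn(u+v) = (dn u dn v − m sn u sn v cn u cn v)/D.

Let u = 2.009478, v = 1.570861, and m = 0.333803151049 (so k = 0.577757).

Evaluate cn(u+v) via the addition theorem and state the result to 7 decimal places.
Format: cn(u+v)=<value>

cn(u+v)=-0.9937516

sn u = 0.9746561824135111, cn u = -0.2237081269939039, dn u = 0.8263789303296765
sn v = 0.9910992042894108, cn v = 0.133125381715497, dn v = 0.8198247562652641
m = k² = 0.333803151049
D = 1 − m·sn²u·sn²v = 0.6885218612862719
cn(u+v) = (cn u·cn v − sn u·sn v·dn u·dn v)/D = -0.6842197194707191/0.6885218612862719 = -0.9937516264080334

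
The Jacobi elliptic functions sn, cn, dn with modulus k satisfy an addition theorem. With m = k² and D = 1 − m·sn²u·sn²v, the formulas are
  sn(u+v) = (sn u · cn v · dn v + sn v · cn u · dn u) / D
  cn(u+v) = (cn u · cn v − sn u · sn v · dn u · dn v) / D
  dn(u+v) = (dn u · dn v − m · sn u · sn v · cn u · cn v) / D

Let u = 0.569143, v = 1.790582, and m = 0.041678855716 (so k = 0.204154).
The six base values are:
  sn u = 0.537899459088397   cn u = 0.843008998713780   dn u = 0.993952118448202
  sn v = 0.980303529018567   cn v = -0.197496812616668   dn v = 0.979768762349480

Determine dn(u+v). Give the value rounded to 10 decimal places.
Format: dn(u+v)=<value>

m = k² = 0.041678855716
D = 1 − m·sn²u·sn²v = 0.9884111822180519
dn(u+v) = (dn u·dn v − m·sn u·sn v·cn u·cn v)/D = 0.9775022988743519/0.9884111822180519 = 0.9889632133468787

dn(u+v)=0.9889632133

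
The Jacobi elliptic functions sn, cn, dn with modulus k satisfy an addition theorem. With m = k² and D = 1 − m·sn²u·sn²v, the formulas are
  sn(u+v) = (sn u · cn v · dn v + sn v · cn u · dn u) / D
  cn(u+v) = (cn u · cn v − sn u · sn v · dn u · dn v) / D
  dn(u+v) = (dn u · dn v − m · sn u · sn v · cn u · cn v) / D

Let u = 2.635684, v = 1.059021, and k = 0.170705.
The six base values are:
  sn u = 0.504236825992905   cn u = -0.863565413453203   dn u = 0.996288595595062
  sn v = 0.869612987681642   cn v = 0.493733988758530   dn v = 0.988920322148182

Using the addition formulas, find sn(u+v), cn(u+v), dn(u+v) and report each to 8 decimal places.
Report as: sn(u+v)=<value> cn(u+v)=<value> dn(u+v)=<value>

m = k² = 0.029140197025
D = 1 − m·sn²u·sn²v = 0.9943970900926034
sn(u+v) = (sn u·cn v·dn v + sn v·cn u·dn u)/D = -0.5019800790084336/0.9943970900926034 = -0.5048084754166835
cn(u+v) = (cn u·cn v − sn u·sn v·dn u·dn v)/D = -0.8583947652818743/0.9943970900926034 = -0.8632313728934345
dn(u+v) = (dn u·dn v − m·sn u·sn v·cn u·cn v)/D = 0.9906980919460835/0.9943970900926034 = 0.9962801599246681

sn(u+v)=-0.50480848 cn(u+v)=-0.86323137 dn(u+v)=0.99628016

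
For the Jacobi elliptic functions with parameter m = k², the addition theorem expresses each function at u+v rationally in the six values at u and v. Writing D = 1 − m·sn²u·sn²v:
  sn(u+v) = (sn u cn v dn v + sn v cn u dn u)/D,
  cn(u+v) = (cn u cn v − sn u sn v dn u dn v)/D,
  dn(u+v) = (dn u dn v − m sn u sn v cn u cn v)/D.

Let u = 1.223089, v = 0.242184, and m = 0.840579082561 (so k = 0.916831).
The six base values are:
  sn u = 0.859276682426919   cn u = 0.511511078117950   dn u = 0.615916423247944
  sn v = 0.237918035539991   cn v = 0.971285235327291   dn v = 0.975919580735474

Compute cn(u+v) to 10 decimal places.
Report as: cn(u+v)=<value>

cn(u+v)=0.3875543618

m = k² = 0.840579082561
D = 1 − m·sn²u·sn²v = 0.9648682840449268
cn(u+v) = (cn u·cn v − sn u·sn v·dn u·dn v)/D = 0.373938912066113/0.9648682840449268 = 0.3875543618228221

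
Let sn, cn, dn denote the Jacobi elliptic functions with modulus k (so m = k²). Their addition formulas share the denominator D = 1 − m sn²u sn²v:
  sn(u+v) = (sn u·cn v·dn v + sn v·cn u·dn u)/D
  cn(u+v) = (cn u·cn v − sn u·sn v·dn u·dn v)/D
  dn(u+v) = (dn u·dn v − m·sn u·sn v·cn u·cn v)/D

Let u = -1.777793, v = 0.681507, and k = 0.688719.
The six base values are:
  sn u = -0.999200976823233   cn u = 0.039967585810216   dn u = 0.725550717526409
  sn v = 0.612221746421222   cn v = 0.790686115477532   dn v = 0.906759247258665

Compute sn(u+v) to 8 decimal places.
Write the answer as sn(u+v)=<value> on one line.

sn(u+v)=-0.84940872

m = k² = 0.474333860961
D = 1 − m·sn²u·sn²v = 0.8224963319164611
sn(u+v) = (sn u·cn v·dn v + sn v·cn u·dn u)/D = -0.6986355588957345/0.8224963319164611 = -0.8494087229153663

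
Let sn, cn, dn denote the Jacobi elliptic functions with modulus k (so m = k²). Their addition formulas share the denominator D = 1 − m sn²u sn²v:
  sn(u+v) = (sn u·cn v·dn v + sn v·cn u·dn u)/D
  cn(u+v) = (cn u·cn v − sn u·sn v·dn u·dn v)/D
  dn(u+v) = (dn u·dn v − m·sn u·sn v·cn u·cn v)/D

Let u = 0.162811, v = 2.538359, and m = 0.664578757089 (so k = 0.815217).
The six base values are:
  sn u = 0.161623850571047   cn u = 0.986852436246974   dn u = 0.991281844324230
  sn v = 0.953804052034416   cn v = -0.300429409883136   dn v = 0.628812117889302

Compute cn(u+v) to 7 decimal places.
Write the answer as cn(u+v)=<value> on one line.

m = k² = 0.664578757089
D = 1 − m·sn²u·sn²v = 0.984206598360101
cn(u+v) = (cn u·cn v − sn u·sn v·dn u·dn v)/D = -0.3925704848460698/0.984206598360101 = -0.3988699989414583

cn(u+v)=-0.3988700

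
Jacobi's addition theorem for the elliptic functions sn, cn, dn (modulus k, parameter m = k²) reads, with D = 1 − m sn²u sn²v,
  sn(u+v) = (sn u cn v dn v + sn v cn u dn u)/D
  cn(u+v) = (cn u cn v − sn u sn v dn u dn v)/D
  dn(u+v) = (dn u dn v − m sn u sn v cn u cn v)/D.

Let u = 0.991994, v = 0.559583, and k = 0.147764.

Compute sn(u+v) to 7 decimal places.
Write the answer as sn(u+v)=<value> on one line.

sn(u+v)=0.9996193

sn u = 0.8355206021456158, cn u = 0.5494591189435549, dn u = 0.9923495661429936
sn v = 0.530325341555057, cn v = 0.8477942156587954, dn v = 0.9969248924605478
m = k² = 0.021834199696
D = 1 − m·sn²u·sn²v = 0.9957131689765935
sn(u+v) = (sn u·cn v·dn v + sn v·cn u·dn u)/D = 0.9953341015471891/0.9957131689765935 = 0.9996193005764963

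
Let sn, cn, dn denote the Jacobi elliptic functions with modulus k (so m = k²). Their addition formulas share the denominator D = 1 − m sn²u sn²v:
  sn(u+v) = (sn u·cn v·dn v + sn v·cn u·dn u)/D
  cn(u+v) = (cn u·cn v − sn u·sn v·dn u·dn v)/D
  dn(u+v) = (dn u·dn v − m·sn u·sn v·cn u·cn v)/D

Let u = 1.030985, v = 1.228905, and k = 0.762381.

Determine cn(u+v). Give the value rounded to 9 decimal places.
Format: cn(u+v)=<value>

cn(u+v)=-0.214190239

sn u = 0.8110271849727156, cn u = 0.5850084659517609, dn u = 0.7859329624579204
sn v = 0.8895140072883123, cn v = 0.4569079019210417, dn v = 0.7349248299159469
m = k² = 0.581224789161
D = 1 − m·sn²u·sn²v = 0.6975033742127908
cn(u+v) = (cn u·cn v − sn u·sn v·dn u·dn v)/D = -0.1493984145334689/0.6975033742127908 = -0.2141902391541566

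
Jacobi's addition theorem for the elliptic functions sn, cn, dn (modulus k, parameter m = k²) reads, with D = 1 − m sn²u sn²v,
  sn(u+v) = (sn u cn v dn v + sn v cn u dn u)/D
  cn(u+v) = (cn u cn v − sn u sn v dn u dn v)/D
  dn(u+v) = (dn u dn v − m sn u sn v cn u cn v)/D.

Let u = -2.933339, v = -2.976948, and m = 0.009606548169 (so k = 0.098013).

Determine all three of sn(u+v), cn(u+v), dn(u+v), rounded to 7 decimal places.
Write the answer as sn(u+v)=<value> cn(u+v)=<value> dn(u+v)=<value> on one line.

sn(u+v)=0.3783189 cn(u+v)=0.9256753 dn(u+v)=0.9993123

sn u = -0.2141521047333273, cn u = -0.976800325572369, dn u = 0.9997796921840218
sn v = -0.1713724231953436, cn v = -0.9852063197971053, dn v = 0.9998589250582826
m = k² = 0.009606548169
D = 1 − m·sn²u·sn²v = 0.9999870612019545
sn(u+v) = (sn u·cn v·dn v + sn v·cn u·dn u)/D = 0.3783140024080851/0.9999870612019545 = 0.3783188973998954
cn(u+v) = (cn u·cn v − sn u·sn v·dn u·dn v)/D = 0.9256633503349351/0.9999870612019545 = 0.9256753274610529
dn(u+v) = (dn u·dn v − m·sn u·sn v·cn u·cn v)/D = 0.9992993641233046/0.9999870612019545 = 0.9993122940232614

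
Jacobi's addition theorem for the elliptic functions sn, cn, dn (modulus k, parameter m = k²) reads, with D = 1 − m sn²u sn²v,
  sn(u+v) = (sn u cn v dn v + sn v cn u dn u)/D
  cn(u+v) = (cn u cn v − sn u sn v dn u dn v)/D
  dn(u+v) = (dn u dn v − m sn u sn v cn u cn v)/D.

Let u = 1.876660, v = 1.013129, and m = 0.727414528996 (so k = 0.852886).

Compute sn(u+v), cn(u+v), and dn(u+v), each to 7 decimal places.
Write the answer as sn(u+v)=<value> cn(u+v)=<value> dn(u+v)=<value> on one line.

sn(u+v)=0.9082482 cn(u+v)=-0.4184318 dn(u+v)=0.6324120

sn u = 0.9919676730339872, cn u = 0.1264916426311897, dn u = 0.5331268161945563
sn v = 0.7904961585620987, cn v = 0.6124669977219715, dn v = 0.7385459843013654
m = k² = 0.727414528996
D = 1 − m·sn²u·sn²v = 0.5527230298550309
sn(u+v) = (sn u·cn v·dn v + sn v·cn u·dn u)/D = 0.5020097062253322/0.5527230298550309 = 0.9082482167551442
cn(u+v) = (cn u·cn v − sn u·sn v·dn u·dn v)/D = -0.2312768959227901/0.5527230298550309 = -0.418431806583941
dn(u+v) = (dn u·dn v − m·sn u·sn v·cn u·cn v)/D = 0.3495486918976546/0.5527230298550309 = 0.6324120273934213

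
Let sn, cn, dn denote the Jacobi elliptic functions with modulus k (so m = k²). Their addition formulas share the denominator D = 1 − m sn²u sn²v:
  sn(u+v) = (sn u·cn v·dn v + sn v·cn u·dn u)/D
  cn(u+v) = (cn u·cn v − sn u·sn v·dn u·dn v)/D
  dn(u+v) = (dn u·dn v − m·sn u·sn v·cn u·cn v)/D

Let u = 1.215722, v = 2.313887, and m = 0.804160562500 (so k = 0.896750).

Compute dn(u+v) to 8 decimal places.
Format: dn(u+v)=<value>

sn u = 0.8610465579686497, cn u = 0.5085261301155928, dn u = 0.6354481993696691
sn v = 0.9997824401538542, cn v = -0.0208583882408261, dn v = 0.4429326196316431
m = k² = 0.8041605625
D = 1 − m·sn²u·sn²v = 0.4040538066534682
dn(u+v) = (dn u·dn v − m·sn u·sn v·cn u·cn v)/D = 0.2888036578547692/0.4040538066534682 = 0.7147653433753146

dn(u+v)=0.71476534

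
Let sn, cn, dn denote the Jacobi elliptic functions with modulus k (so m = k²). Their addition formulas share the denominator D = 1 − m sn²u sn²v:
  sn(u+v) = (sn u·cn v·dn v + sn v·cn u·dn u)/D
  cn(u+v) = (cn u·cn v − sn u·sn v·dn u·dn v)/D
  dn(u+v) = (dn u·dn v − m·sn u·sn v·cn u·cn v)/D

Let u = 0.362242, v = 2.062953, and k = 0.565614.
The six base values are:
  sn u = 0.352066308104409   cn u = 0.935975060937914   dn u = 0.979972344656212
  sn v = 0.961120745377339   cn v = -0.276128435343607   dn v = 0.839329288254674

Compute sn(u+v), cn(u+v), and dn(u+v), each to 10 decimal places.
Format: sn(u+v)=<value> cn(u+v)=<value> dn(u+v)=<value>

sn(u+v)=0.8303904131 cn(u+v)=-0.5571819827 dn(u+v)=0.8828364975

m = k² = 0.319919196996
D = 1 − m·sn²u·sn²v = 0.9633693069035587
sn(u+v) = (sn u·cn v·dn v + sn v·cn u·dn u)/D = 0.7999726367282714/0.9633693069035587 = 0.8303904131007937
cn(u+v) = (cn u·cn v − sn u·sn v·dn u·dn v)/D = -0.5367720204797006/0.9633693069035587 = -0.557181982686351
dn(u+v) = (dn u·dn v − m·sn u·sn v·cn u·cn v)/D = 0.8504975847257497/0.9633693069035587 = 0.8828364975207702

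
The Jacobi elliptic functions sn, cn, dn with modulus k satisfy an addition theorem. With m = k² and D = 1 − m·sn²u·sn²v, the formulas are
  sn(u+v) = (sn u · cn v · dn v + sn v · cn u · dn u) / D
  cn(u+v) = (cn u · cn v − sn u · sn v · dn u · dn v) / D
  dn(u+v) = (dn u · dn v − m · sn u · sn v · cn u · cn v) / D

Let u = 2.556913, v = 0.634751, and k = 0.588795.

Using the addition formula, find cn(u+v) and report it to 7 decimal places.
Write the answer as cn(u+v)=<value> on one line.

cn(u+v)=-0.9578401

sn u = 0.7764389938716963, cn u = -0.6301924220391007, dn u = 0.8893827230617426
sn v = 0.5819989358781578, cn v = 0.8131895465613734, dn v = 0.9394528965466536
m = k² = 0.346679552025
D = 1 − m·sn²u·sn²v = 0.9292074943430659
cn(u+v) = (cn u·cn v − sn u·sn v·dn u·dn v)/D = -0.8900321926961951/0.9292074943430659 = -0.9578400928905905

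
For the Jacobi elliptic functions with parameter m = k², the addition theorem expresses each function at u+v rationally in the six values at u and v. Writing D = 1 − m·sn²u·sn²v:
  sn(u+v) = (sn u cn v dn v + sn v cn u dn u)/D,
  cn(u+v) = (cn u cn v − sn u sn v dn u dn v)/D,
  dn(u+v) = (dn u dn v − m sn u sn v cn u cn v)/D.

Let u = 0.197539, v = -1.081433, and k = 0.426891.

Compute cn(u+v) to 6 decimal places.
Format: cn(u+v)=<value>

cn(u+v)=0.647867

sn u = 0.1960290773370038, cn u = 0.9805980832320666, dn u = 0.9964924221159876
sn v = -0.8679795422889179, cn v = 0.4965999538541265, dn v = 0.9288194397924208
m = k² = 0.182235925881
D = 1 − m·sn²u·sn²v = 0.9947241314338998
cn(u+v) = (cn u·cn v − sn u·sn v·dn u·dn v)/D = 0.6444485439954749/0.9947241314338998 = 0.6478666030414875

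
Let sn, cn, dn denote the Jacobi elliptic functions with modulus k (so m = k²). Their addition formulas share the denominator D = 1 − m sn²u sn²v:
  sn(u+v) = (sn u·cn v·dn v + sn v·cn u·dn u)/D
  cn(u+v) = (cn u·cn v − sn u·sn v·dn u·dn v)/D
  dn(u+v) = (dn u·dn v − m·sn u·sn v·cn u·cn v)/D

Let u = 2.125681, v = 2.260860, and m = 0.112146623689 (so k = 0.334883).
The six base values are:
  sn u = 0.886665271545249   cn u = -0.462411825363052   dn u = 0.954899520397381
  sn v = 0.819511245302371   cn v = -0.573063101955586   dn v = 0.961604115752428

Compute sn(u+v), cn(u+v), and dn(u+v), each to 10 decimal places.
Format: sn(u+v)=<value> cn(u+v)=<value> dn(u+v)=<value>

m = k² = 0.112146623689
D = 1 − m·sn²u·sn²v = 0.9407872222439767
sn(u+v) = (sn u·cn v·dn v + sn v·cn u·dn u)/D = -0.8504664082317578/0.9407872222439767 = -0.9039944294770664
cn(u+v) = (cn u·cn v − sn u·sn v·dn u·dn v)/D = -0.4022281516837312/0.9407872222439767 = -0.427544233354203
dn(u+v) = (dn u·dn v − m·sn u·sn v·cn u·cn v)/D = 0.8966413536871175/0.9407872222439767 = 0.9530756078387608

sn(u+v)=-0.9039944295 cn(u+v)=-0.4275442334 dn(u+v)=0.9530756078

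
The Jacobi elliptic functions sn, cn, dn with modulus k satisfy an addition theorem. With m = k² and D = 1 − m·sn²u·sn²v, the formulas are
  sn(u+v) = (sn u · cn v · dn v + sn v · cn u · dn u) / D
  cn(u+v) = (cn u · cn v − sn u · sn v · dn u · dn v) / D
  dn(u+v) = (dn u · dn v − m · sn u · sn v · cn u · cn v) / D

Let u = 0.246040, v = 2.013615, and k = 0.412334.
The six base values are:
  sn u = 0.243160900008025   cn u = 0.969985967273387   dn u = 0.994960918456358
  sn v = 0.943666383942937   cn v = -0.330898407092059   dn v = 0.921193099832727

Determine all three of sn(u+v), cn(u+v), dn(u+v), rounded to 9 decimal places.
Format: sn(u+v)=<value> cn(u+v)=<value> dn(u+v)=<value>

sn(u+v)=0.844167063 cn(u+v)=-0.536080190 dn(u+v)=0.937465286

m = k² = 0.170019327556
D = 1 − m·sn²u·sn²v = 0.9910479448806905
sn(u+v) = (sn u·cn v·dn v + sn v·cn u·dn u)/D = 0.8366100326493954/0.9910479448806905 = 0.8441670627248135
cn(u+v) = (cn u·cn v − sn u·sn v·dn u·dn v)/D = -0.5312811706833/0.9910479448806905 = -0.5360801900933859
dn(u+v) = (dn u·dn v − m·sn u·sn v·cn u·cn v)/D = 0.9290730447256651/0.9910479448806905 = 0.9374652856351098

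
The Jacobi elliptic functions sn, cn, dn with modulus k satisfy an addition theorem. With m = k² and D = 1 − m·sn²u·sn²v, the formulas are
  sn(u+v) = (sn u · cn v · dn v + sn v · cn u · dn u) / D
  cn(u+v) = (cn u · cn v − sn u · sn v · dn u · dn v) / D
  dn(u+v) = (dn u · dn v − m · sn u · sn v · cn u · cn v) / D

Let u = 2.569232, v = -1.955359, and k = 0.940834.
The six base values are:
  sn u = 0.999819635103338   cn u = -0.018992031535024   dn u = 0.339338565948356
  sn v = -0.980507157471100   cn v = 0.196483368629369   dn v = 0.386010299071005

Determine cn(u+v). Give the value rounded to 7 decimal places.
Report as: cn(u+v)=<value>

cn(u+v)=0.8350366

m = k² = 0.885168615556
D = 1 − m·sn²u·sn²v = 0.1493109029335908
cn(u+v) = (cn u·cn v − sn u·sn v·dn u·dn v)/D = 0.124680065864831/0.1493109029335908 = 0.8350365808201233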